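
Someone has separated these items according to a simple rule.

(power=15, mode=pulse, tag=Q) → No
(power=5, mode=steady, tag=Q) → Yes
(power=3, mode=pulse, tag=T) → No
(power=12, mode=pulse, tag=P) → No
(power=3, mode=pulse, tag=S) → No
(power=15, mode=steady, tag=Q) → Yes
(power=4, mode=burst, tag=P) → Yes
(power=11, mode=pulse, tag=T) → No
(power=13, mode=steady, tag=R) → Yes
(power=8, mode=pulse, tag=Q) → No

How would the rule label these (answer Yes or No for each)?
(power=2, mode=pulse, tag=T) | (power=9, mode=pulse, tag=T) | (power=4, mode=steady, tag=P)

No, No, Yes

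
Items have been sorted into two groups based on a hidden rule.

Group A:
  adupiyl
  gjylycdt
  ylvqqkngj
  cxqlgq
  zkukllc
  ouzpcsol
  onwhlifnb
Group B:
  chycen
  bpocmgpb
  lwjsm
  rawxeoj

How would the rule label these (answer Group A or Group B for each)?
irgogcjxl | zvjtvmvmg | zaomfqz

Group A, Group B, Group B

A rule that fits every label: length ≥ 6 AND contains 'l' — true of each 'Group A' example, false of each 'Group B' one.
irgogcjxl: length 9, has 'l', qualifies → Group A.
zvjtvmvmg: length 9, no 'l', does not pass → Group B.
zaomfqz: length 7, no 'l', does not pass → Group B.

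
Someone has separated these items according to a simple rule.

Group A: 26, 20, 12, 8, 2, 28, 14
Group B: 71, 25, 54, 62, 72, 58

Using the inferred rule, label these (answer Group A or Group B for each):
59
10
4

Group B, Group A, Group A

The classifier is using: even AND at most 28.
59: 59 is odd, 59 > 28 — fails the rule, so Group B. 10: 10 is even, 10 ≤ 28 — fits, so Group A. 4: 4 is even, 4 ≤ 28 — fits, so Group A.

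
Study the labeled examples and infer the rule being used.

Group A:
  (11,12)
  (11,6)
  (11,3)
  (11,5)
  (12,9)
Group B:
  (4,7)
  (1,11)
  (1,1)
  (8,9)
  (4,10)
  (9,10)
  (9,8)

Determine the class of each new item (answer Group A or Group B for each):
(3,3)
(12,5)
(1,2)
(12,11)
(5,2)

Group B, Group A, Group B, Group A, Group B

Rule: first ≥ 10. This holds for each 'Group A' example and fails for each 'Group B' one.
(3,3) — first 3, hence Group B.
(12,5) — first 12, hence Group A.
(1,2) — first 1, hence Group B.
(12,11) — first 12, hence Group A.
(5,2) — first 5, hence Group B.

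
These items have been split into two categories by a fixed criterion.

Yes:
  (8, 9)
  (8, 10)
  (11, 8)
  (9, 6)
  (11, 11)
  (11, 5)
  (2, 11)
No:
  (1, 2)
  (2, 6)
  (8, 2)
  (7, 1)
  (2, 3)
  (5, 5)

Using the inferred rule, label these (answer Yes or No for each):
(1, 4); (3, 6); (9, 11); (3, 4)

A rule that fits every label: sum ≥ 13 — true of each 'Yes' example, false of each 'No' one.
(1, 4) — 1+4 = 5, hence No.
(3, 6) — 3+6 = 9, hence No.
(9, 11) — 9+11 = 20, hence Yes.
(3, 4) — 3+4 = 7, hence No.

No, No, Yes, No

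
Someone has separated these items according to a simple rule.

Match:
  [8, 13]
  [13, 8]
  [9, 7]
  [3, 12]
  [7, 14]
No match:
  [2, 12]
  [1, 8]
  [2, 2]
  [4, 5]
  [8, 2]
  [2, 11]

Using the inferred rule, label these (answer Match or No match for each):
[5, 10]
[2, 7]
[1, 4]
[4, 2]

Match, No match, No match, No match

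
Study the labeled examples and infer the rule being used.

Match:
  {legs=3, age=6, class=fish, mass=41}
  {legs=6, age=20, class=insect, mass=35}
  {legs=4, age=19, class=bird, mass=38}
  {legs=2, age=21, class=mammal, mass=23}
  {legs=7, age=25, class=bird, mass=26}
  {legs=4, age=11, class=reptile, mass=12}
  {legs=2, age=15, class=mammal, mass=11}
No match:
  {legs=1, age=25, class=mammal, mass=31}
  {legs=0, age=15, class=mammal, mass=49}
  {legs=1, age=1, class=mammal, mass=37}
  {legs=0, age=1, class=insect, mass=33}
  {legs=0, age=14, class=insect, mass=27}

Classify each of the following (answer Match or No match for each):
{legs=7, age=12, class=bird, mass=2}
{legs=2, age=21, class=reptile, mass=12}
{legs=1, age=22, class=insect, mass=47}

The pattern is that an item is 'Match' exactly when: legs ≥ 2.

Match, Match, No match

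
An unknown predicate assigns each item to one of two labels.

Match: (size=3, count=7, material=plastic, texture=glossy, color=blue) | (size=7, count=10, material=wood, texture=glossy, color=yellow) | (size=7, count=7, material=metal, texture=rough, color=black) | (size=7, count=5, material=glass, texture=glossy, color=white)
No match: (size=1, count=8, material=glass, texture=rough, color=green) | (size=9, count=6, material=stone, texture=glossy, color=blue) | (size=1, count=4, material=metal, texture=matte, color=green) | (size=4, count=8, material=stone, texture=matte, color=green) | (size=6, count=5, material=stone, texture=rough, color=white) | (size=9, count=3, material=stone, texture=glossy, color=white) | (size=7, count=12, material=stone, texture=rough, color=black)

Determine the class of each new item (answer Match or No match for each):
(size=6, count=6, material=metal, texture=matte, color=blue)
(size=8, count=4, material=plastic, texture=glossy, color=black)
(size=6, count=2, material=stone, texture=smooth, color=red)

Match, Match, No match

'Match' ⟺ material is not stone AND size ≥ 3.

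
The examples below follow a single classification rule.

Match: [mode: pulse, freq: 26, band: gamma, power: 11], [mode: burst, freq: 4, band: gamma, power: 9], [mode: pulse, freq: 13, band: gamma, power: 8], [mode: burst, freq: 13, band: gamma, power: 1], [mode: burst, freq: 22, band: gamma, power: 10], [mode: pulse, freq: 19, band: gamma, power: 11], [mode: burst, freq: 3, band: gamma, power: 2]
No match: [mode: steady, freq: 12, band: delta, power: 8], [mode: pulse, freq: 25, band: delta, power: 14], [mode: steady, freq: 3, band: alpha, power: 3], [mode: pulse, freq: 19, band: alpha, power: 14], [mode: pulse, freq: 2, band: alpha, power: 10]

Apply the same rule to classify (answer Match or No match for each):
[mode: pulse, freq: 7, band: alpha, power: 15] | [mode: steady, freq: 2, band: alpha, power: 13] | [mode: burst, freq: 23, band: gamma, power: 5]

The simplest hypothesis consistent with all the labels is: band is gamma.
[mode: pulse, freq: 7, band: alpha, power: 15] — band is alpha, hence No match.
[mode: steady, freq: 2, band: alpha, power: 13] — band is alpha, hence No match.
[mode: burst, freq: 23, band: gamma, power: 5] — band is gamma, hence Match.

No match, No match, Match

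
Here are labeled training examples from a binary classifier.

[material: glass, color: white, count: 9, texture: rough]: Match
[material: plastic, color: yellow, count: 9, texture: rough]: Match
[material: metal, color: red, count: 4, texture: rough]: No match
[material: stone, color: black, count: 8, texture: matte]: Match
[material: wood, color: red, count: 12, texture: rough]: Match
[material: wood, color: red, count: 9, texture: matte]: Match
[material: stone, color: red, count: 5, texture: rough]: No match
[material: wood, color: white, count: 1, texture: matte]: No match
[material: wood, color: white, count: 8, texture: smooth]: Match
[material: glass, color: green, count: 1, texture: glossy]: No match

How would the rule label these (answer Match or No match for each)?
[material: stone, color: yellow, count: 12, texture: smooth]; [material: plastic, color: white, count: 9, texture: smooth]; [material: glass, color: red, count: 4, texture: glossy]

Match, Match, No match

A rule that fits every label: count ≥ 8 — true of each 'Match' example, false of each 'No match' one.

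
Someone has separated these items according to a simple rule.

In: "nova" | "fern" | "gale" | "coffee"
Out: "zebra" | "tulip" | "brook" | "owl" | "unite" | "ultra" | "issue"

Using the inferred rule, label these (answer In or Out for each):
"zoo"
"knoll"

The simplest hypothesis consistent with all the labels is: even length.
"zoo" → length 3 → Out. "knoll" → length 5 → Out.

Out, Out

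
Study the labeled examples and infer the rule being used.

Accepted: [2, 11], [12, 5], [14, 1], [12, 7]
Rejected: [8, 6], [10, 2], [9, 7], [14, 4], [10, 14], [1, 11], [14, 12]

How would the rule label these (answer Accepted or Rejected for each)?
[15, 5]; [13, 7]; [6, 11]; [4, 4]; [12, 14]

Rejected, Rejected, Accepted, Rejected, Rejected

The pattern is that an item is 'Accepted' exactly when: sum is odd.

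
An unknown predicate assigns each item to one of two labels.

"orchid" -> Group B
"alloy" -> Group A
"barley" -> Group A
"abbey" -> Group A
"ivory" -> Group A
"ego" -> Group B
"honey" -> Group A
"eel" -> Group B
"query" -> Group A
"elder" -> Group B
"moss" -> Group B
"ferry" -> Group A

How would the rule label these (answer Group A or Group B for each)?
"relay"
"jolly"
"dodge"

Group A, Group A, Group B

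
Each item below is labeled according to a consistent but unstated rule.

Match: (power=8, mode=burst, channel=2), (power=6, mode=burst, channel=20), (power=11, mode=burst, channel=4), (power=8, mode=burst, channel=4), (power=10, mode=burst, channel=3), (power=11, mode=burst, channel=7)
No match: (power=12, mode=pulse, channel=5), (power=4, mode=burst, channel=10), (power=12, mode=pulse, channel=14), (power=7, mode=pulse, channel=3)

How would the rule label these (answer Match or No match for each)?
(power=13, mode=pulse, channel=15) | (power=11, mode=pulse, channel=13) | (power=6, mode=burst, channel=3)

No match, No match, Match

One predicate separates the groups cleanly: mode is burst AND power ≥ 6.
(power=13, mode=pulse, channel=15) — mode is pulse, power = 13, hence No match. (power=11, mode=pulse, channel=13) — mode is pulse, power = 11, hence No match. (power=6, mode=burst, channel=3) — mode is burst, power = 6, hence Match.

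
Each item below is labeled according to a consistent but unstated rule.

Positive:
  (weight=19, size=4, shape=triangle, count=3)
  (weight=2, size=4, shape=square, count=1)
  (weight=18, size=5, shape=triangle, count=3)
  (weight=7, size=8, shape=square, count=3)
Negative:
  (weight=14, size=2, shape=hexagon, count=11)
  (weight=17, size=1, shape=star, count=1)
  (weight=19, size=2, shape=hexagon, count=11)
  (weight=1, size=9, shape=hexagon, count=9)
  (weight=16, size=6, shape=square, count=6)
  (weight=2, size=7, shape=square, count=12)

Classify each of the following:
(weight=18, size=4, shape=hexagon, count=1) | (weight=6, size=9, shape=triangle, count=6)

Rule: count ≤ 3 AND size ≥ 2. This holds for each 'Positive' example and fails for each 'Negative' one.
(weight=18, size=4, shape=hexagon, count=1) — count = 1, size = 4, hence Positive.
(weight=6, size=9, shape=triangle, count=6) — count = 6, size = 9, hence Negative.

Positive, Negative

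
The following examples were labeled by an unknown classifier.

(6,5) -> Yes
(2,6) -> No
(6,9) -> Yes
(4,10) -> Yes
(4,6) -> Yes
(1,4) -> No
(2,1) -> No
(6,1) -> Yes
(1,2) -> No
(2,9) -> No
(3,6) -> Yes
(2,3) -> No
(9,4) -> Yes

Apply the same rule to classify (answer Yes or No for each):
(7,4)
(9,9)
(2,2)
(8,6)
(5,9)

Yes, Yes, No, Yes, Yes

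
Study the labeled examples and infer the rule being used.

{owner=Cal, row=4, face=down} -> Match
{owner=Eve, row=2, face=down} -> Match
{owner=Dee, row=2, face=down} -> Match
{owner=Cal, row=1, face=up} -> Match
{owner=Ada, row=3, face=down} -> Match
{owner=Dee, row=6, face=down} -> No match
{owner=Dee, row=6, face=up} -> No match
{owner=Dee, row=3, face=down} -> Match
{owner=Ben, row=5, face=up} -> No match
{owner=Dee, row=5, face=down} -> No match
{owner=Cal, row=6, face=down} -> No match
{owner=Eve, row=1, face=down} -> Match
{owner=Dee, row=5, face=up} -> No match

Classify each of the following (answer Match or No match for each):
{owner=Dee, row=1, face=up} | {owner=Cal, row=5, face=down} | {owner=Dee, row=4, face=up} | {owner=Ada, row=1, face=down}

One predicate separates the groups cleanly: row ≤ 4.

Match, No match, Match, Match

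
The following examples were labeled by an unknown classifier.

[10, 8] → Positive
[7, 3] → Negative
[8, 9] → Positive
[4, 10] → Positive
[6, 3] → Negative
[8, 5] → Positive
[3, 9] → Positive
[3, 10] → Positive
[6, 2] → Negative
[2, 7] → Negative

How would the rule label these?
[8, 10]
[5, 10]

The pattern is that an item is 'Positive' exactly when: sum ≥ 12.
[8, 10] → 8+10 = 18 → Positive. [5, 10] → 5+10 = 15 → Positive.

Positive, Positive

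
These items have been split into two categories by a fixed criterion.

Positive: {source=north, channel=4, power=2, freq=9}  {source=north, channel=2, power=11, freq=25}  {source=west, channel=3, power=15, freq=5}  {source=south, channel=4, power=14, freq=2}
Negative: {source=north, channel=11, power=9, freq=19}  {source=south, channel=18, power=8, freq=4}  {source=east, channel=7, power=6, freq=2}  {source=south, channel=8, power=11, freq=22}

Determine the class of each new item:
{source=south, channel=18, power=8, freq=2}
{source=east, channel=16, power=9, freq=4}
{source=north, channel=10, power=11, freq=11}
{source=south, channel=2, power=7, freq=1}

The rule appears to be: channel ≤ 4.
{source=south, channel=18, power=8, freq=2}: channel = 18 — does not pass, so Negative. {source=east, channel=16, power=9, freq=4}: channel = 16 — does not pass, so Negative. {source=north, channel=10, power=11, freq=11}: channel = 10 — does not pass, so Negative. {source=south, channel=2, power=7, freq=1}: channel = 2 — fits, so Positive.

Negative, Negative, Negative, Positive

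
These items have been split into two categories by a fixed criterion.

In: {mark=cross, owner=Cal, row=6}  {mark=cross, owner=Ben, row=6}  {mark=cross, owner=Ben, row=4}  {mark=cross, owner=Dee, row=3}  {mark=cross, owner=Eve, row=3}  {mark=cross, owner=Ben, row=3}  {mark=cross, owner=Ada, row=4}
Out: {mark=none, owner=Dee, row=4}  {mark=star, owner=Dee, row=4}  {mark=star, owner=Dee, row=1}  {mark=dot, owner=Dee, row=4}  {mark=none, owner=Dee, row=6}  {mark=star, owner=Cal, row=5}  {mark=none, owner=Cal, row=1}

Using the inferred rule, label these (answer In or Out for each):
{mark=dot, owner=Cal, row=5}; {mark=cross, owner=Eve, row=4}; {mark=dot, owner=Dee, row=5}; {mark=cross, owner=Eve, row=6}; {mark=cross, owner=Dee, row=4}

A rule that fits every label: mark is cross — true of each 'In' example, false of each 'Out' one.
{mark=dot, owner=Cal, row=5} — mark is dot, hence Out. {mark=cross, owner=Eve, row=4} — mark is cross, hence In. {mark=dot, owner=Dee, row=5} — mark is dot, hence Out. {mark=cross, owner=Eve, row=6} — mark is cross, hence In. {mark=cross, owner=Dee, row=4} — mark is cross, hence In.

Out, In, Out, In, In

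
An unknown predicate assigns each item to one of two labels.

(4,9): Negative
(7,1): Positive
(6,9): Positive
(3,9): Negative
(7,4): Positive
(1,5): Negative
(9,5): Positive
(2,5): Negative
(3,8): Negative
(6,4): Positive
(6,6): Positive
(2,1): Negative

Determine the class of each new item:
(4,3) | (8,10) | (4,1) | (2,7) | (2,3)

The common property of the 'Positive' items is: first ≥ 5. No 'Negative' item has it.
(4,3): first 4, lacks this property → Negative. (8,10): first 8, fits → Positive. (4,1): first 4, lacks this property → Negative. (2,7): first 2, lacks this property → Negative. (2,3): first 2, lacks this property → Negative.

Negative, Positive, Negative, Negative, Negative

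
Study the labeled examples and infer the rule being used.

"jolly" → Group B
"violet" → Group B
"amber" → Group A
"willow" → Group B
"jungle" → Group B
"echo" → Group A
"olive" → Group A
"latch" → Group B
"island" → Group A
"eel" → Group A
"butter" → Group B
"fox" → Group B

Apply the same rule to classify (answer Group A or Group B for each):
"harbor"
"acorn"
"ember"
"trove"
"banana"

Group B, Group A, Group A, Group B, Group B

'Group A' ⟺ starts with a vowel.
"harbor": starts with 'h' — fails the rule, so Group B. "acorn": starts with 'a' — passes, so Group A. "ember": starts with 'e' — passes, so Group A. "trove": starts with 't' — fails the rule, so Group B. "banana": starts with 'b' — fails the rule, so Group B.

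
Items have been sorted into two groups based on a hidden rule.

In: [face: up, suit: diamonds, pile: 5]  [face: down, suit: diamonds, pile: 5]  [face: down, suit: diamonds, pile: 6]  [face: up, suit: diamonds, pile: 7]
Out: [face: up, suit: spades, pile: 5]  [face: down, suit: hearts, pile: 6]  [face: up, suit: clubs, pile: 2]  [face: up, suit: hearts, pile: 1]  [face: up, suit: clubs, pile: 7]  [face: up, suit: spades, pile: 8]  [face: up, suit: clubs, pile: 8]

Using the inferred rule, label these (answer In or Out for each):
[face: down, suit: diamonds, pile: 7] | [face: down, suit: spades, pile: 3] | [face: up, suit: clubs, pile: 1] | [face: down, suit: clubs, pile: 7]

The simplest hypothesis consistent with all the labels is: suit is diamonds.
[face: down, suit: diamonds, pile: 7]: suit is diamonds, meets the rule → In.
[face: down, suit: spades, pile: 3]: suit is spades, fails the rule → Out.
[face: up, suit: clubs, pile: 1]: suit is clubs, fails the rule → Out.
[face: down, suit: clubs, pile: 7]: suit is clubs, fails the rule → Out.

In, Out, Out, Out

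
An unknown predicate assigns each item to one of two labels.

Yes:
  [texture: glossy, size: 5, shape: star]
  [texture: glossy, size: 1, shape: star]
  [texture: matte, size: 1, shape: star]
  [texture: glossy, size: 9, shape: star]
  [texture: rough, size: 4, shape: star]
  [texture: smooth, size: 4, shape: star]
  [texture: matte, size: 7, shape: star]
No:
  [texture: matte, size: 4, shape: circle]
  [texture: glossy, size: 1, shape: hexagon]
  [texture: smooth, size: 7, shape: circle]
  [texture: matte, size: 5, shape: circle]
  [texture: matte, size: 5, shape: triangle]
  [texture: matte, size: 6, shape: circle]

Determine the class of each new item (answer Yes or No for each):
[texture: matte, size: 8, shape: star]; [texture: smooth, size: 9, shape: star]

Yes, Yes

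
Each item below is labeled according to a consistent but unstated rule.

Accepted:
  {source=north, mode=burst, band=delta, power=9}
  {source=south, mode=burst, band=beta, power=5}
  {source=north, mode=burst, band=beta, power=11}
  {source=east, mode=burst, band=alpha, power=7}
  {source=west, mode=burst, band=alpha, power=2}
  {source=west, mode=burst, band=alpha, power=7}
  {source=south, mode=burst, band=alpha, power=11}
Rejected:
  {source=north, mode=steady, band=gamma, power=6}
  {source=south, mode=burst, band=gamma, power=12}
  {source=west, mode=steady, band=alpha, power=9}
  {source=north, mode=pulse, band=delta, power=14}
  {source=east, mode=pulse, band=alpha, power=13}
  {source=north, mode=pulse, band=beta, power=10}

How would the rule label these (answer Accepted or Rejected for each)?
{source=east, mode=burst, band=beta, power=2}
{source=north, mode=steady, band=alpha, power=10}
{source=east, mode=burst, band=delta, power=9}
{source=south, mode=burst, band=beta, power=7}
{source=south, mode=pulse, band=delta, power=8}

Accepted, Rejected, Accepted, Accepted, Rejected

Rule: mode is burst AND power ≤ 11. This holds for each 'Accepted' example and fails for each 'Rejected' one.
{source=east, mode=burst, band=beta, power=2}: mode is burst, power = 2 — has this property, so Accepted. {source=north, mode=steady, band=alpha, power=10}: mode is steady, power = 10 — doesn't match, so Rejected. {source=east, mode=burst, band=delta, power=9}: mode is burst, power = 9 — has this property, so Accepted. {source=south, mode=burst, band=beta, power=7}: mode is burst, power = 7 — has this property, so Accepted. {source=south, mode=pulse, band=delta, power=8}: mode is pulse, power = 8 — doesn't match, so Rejected.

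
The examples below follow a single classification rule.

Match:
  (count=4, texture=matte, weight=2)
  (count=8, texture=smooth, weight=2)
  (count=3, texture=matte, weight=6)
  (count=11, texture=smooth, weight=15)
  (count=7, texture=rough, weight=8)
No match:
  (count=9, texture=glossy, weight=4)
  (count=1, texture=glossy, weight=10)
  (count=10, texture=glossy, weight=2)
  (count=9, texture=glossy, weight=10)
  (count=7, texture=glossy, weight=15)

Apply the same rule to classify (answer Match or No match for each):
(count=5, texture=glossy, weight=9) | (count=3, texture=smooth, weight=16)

A rule that fits every label: texture is not glossy — true of each 'Match' example, false of each 'No match' one.
(count=5, texture=glossy, weight=9): texture is glossy, lacks this property → No match. (count=3, texture=smooth, weight=16): texture is smooth, matches → Match.

No match, Match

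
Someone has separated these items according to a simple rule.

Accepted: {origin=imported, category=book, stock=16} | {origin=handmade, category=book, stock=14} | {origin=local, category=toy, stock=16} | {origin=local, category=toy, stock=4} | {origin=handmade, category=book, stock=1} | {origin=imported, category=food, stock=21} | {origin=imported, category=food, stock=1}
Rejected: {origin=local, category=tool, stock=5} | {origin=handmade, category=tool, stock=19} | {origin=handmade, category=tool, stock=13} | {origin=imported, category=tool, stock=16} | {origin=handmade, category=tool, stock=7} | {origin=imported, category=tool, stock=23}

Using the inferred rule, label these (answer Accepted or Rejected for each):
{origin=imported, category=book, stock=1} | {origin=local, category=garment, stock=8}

Accepted, Accepted

The distinguishing property — category is not tool — holds for all the 'Accepted' cases and none of the 'Rejected' cases.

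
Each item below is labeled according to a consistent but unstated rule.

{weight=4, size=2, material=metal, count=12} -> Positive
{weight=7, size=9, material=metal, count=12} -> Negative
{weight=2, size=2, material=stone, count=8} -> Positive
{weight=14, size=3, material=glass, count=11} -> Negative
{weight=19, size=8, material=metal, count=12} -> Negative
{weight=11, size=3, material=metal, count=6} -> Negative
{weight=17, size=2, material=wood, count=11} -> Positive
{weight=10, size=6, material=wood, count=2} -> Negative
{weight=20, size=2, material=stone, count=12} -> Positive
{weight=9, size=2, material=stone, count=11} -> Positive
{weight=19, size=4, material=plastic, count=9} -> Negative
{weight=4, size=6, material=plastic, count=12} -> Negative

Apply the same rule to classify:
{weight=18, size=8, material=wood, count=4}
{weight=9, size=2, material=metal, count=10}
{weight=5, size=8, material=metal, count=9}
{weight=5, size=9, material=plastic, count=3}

Negative, Positive, Negative, Negative

The rule appears to be: size = 2.
{weight=18, size=8, material=wood, count=4}: Negative (size = 8).
{weight=9, size=2, material=metal, count=10}: Positive (size = 2).
{weight=5, size=8, material=metal, count=9}: Negative (size = 8).
{weight=5, size=9, material=plastic, count=3}: Negative (size = 9).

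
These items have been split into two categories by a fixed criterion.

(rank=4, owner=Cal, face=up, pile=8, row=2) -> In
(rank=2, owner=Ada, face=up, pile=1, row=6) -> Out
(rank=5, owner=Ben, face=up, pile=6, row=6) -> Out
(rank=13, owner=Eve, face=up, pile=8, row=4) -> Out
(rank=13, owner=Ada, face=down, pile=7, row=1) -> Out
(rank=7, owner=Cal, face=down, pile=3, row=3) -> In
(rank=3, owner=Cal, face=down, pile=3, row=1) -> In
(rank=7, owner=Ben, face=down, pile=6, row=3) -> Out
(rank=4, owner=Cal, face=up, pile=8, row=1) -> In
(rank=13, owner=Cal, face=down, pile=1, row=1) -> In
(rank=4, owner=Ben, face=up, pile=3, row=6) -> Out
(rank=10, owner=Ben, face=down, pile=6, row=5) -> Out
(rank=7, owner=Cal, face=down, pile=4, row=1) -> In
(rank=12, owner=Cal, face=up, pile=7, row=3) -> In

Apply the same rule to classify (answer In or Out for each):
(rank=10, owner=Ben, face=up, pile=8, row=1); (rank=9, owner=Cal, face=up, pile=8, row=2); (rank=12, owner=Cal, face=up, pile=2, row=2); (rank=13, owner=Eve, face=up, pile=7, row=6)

The distinguishing property — owner is Cal — holds for all the 'In' cases and none of the 'Out' cases.
(rank=10, owner=Ben, face=up, pile=8, row=1): owner is Ben, does not satisfy this → Out. (rank=9, owner=Cal, face=up, pile=8, row=2): owner is Cal, passes → In. (rank=12, owner=Cal, face=up, pile=2, row=2): owner is Cal, passes → In. (rank=13, owner=Eve, face=up, pile=7, row=6): owner is Eve, does not satisfy this → Out.

Out, In, In, Out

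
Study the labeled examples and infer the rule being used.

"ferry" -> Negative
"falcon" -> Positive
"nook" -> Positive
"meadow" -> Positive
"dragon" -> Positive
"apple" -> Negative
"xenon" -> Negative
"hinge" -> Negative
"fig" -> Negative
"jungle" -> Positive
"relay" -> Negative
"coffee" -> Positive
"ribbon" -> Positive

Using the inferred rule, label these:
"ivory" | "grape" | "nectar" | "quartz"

Negative, Negative, Positive, Positive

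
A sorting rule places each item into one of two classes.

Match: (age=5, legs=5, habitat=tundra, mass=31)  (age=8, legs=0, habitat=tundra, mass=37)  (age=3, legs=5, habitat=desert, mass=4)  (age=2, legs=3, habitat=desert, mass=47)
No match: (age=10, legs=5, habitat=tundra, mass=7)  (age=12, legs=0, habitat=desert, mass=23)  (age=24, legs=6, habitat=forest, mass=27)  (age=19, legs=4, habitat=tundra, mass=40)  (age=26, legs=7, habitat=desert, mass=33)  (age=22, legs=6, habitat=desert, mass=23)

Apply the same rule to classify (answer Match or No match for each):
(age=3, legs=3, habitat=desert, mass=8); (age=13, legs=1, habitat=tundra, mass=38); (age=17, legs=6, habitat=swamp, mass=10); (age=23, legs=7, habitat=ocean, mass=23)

The rule appears to be: age ≤ 8.
(age=3, legs=3, habitat=desert, mass=8): age = 3 — satisfies this, so Match. (age=13, legs=1, habitat=tundra, mass=38): age = 13 — doesn't qualify, so No match. (age=17, legs=6, habitat=swamp, mass=10): age = 17 — doesn't qualify, so No match. (age=23, legs=7, habitat=ocean, mass=23): age = 23 — doesn't qualify, so No match.

Match, No match, No match, No match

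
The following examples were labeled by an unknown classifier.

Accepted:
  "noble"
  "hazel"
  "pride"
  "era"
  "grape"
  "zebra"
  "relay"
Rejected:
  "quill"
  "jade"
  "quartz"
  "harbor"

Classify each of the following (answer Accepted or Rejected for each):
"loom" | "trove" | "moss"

Rejected, Accepted, Rejected

The rule appears to be: odd length AND contains 'e'.
"loom": length 4, no 'e' — fails this test, so Rejected. "trove": length 5, has 'e' — satisfies this, so Accepted. "moss": length 4, no 'e' — fails this test, so Rejected.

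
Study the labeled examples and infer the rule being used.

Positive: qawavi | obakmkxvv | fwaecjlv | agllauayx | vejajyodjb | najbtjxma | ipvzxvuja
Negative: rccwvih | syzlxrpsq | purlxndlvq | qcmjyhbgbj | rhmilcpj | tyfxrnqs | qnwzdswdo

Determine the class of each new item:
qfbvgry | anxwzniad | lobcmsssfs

All 'Positive' examples share one property — contains 'a' — and every 'Negative' example lacks it.

Negative, Positive, Negative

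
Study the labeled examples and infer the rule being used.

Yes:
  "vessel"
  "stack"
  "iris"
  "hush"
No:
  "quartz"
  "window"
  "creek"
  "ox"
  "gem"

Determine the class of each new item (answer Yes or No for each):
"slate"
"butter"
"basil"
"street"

The distinguishing property — contains 's' — holds for all the 'Yes' cases and none of the 'No' cases.
"slate" → has 's' → Yes.
"butter" → no 's' → No.
"basil" → has 's' → Yes.
"street" → has 's' → Yes.

Yes, No, Yes, Yes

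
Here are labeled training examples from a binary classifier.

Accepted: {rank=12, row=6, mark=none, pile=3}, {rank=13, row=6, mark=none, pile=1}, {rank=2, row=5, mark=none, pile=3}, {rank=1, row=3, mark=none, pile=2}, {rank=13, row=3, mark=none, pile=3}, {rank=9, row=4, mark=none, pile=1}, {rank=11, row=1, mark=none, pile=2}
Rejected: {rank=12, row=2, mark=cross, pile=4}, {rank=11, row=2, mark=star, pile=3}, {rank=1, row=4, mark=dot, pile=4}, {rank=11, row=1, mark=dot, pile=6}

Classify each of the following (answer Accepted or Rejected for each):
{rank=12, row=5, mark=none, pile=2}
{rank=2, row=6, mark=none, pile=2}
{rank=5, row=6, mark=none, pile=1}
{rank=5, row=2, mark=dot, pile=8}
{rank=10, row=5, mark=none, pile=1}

Accepted, Accepted, Accepted, Rejected, Accepted

Every 'Accepted' example satisfies: mark is none. None of the 'Rejected' examples do.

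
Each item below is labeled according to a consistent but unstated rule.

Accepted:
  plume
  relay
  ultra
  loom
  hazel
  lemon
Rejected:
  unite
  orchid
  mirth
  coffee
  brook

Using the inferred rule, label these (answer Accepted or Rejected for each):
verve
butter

A rule that fits every label: contains 'l' — true of each 'Accepted' example, false of each 'Rejected' one.
verve: no 'l' — does not fit, so Rejected. butter: no 'l' — does not fit, so Rejected.

Rejected, Rejected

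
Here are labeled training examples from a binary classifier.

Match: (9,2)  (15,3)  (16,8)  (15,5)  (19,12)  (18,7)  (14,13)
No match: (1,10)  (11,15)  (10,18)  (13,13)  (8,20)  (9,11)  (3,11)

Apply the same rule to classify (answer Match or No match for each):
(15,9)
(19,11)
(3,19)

Match, Match, No match

The distinguishing property — first > second — holds for all the 'Match' cases and none of the 'No match' cases.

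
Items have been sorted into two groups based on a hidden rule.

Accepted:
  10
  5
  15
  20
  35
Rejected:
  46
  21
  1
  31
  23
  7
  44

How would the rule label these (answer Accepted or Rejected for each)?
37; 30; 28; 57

Rejected, Accepted, Rejected, Rejected

The simplest hypothesis consistent with all the labels is: multiple of 5.
Rejected: 37, since 37 = 5·7 + 2.
Accepted: 30, since 30 = 5·6.
Rejected: 28, since 28 = 5·5 + 3.
Rejected: 57, since 57 = 5·11 + 2.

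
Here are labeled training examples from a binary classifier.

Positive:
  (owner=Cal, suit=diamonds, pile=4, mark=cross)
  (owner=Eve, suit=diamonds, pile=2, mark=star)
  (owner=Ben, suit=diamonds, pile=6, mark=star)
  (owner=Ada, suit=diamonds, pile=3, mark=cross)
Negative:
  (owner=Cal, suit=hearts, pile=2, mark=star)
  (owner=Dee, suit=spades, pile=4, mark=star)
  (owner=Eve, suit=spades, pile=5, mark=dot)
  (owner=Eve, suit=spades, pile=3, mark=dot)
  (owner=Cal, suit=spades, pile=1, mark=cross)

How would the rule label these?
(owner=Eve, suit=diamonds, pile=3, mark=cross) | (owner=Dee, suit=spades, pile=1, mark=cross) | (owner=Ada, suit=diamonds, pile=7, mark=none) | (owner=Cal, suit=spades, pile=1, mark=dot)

Positive, Negative, Positive, Negative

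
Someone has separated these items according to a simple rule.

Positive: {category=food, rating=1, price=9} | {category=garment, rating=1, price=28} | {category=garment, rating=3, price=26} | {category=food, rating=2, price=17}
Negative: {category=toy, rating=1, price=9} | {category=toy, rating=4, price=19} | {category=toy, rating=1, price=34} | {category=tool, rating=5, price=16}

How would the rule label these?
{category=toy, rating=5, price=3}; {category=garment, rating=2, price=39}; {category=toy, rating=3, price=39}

Negative, Positive, Negative

The common property of the 'Positive' items is: category is food OR category is garment. No 'Negative' item has it.
{category=toy, rating=5, price=3} → category is toy → Negative.
{category=garment, rating=2, price=39} → category is garment → Positive.
{category=toy, rating=3, price=39} → category is toy → Negative.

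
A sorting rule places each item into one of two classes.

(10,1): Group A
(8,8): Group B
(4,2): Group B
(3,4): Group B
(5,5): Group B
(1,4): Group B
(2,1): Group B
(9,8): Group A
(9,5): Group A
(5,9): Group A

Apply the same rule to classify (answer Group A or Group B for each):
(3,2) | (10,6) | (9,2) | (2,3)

Group B, Group A, Group A, Group B

One predicate separates the groups cleanly: max ≥ 9.
(3,2) — max 3, hence Group B.
(10,6) — max 10, hence Group A.
(9,2) — max 9, hence Group A.
(2,3) — max 3, hence Group B.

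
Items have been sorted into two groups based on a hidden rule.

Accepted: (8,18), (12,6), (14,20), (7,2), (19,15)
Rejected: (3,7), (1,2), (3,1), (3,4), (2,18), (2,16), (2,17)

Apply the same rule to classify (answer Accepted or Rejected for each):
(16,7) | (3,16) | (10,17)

Accepted, Rejected, Accepted

The distinguishing property — first ≥ 4 — holds for all the 'Accepted' cases and none of the 'Rejected' cases.
(16,7): first 16 — checks out, so Accepted. (3,16): first 3 — does not pass, so Rejected. (10,17): first 10 — checks out, so Accepted.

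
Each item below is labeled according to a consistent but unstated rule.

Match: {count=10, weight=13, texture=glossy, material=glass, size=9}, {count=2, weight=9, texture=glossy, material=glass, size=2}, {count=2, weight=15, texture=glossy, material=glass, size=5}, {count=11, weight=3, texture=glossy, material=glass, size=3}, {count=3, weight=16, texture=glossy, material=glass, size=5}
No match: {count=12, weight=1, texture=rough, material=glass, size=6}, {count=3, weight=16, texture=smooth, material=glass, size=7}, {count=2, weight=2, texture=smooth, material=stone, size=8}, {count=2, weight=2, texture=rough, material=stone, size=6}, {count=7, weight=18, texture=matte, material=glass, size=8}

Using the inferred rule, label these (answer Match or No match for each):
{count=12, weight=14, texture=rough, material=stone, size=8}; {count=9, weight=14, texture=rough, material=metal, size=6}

Comparing the two groups points to one rule — texture is glossy.
{count=12, weight=14, texture=rough, material=stone, size=8}: No match (texture is rough).
{count=9, weight=14, texture=rough, material=metal, size=6}: No match (texture is rough).

No match, No match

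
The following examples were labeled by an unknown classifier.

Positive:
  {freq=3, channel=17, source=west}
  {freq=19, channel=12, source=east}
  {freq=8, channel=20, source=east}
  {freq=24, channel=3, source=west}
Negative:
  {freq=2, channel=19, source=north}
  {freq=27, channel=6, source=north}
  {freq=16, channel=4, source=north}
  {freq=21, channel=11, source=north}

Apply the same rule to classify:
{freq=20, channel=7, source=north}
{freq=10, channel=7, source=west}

The rule appears to be: source is not north.

Negative, Positive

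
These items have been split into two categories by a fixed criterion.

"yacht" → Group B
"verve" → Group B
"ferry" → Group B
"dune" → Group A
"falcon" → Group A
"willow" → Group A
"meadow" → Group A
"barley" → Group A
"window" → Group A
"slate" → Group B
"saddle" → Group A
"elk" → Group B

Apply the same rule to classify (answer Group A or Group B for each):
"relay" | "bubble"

Group B, Group A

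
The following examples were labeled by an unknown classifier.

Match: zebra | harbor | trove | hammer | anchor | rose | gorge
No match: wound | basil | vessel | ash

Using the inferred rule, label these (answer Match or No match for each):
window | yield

No match, No match

The simplest hypothesis consistent with all the labels is: contains 'r'.
window: no 'r', doesn't match → No match. yield: no 'r', doesn't match → No match.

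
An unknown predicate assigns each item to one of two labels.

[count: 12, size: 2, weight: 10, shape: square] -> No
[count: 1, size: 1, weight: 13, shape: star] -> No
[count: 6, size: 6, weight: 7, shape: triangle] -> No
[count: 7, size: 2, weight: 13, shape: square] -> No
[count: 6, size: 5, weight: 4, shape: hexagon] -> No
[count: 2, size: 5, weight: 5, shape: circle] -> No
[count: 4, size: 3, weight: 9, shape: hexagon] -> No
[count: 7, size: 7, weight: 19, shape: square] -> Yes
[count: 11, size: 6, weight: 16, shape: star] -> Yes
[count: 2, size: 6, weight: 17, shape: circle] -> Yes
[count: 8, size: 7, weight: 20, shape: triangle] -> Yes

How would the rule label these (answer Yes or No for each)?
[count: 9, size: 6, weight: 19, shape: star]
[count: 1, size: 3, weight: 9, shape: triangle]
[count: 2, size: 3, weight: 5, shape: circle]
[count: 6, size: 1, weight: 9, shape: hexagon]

Yes, No, No, No

All 'Yes' examples share one property — weight ≥ 16 — and every 'No' example lacks it.
[count: 9, size: 6, weight: 19, shape: star]: weight = 19 — fits, so Yes.
[count: 1, size: 3, weight: 9, shape: triangle]: weight = 9 — does not pass, so No.
[count: 2, size: 3, weight: 5, shape: circle]: weight = 5 — does not pass, so No.
[count: 6, size: 1, weight: 9, shape: hexagon]: weight = 9 — does not pass, so No.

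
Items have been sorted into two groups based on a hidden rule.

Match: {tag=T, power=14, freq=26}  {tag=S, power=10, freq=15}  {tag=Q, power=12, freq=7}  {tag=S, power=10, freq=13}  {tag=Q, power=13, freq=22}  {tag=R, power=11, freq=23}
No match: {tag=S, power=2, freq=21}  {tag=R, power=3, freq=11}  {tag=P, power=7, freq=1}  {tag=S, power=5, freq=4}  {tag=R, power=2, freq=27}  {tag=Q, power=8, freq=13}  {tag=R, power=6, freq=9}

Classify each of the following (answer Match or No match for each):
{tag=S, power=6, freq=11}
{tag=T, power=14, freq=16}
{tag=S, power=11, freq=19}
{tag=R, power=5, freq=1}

No match, Match, Match, No match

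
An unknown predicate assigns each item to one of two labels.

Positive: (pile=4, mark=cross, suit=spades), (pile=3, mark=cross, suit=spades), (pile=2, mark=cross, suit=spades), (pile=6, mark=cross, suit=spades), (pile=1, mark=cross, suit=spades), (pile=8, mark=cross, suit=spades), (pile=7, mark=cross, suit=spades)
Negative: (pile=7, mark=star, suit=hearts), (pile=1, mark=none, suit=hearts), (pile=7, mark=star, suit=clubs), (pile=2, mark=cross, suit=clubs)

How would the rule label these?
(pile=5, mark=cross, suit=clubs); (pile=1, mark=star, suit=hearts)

The simplest hypothesis consistent with all the labels is: suit is spades.
Negative: (pile=5, mark=cross, suit=clubs), since suit is clubs.
Negative: (pile=1, mark=star, suit=hearts), since suit is hearts.

Negative, Negative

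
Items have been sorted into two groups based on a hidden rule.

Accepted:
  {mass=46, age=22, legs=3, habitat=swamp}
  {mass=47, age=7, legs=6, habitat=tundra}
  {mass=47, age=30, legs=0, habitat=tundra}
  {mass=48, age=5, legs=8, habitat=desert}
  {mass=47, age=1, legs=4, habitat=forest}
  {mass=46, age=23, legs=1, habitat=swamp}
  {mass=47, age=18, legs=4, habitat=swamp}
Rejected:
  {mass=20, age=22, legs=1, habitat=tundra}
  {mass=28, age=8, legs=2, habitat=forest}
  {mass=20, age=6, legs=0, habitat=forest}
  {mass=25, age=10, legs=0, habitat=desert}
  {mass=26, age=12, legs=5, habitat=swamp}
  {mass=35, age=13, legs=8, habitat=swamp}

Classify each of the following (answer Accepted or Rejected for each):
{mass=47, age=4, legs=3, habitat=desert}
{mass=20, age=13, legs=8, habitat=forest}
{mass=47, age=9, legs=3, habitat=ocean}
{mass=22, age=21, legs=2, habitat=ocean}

Accepted, Rejected, Accepted, Rejected

Every 'Accepted' example satisfies: mass ≥ 46. None of the 'Rejected' examples do.
Accepted: {mass=47, age=4, legs=3, habitat=desert}, since mass = 47. Rejected: {mass=20, age=13, legs=8, habitat=forest}, since mass = 20. Accepted: {mass=47, age=9, legs=3, habitat=ocean}, since mass = 47. Rejected: {mass=22, age=21, legs=2, habitat=ocean}, since mass = 22.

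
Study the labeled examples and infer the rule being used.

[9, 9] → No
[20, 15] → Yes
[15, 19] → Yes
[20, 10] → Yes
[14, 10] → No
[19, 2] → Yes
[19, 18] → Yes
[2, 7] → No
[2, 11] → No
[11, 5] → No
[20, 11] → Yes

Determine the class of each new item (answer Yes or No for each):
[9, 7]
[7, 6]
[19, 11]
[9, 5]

No, No, Yes, No

The rule appears to be: first ≥ 15.
[9, 7] — first 9, hence No.
[7, 6] — first 7, hence No.
[19, 11] — first 19, hence Yes.
[9, 5] — first 9, hence No.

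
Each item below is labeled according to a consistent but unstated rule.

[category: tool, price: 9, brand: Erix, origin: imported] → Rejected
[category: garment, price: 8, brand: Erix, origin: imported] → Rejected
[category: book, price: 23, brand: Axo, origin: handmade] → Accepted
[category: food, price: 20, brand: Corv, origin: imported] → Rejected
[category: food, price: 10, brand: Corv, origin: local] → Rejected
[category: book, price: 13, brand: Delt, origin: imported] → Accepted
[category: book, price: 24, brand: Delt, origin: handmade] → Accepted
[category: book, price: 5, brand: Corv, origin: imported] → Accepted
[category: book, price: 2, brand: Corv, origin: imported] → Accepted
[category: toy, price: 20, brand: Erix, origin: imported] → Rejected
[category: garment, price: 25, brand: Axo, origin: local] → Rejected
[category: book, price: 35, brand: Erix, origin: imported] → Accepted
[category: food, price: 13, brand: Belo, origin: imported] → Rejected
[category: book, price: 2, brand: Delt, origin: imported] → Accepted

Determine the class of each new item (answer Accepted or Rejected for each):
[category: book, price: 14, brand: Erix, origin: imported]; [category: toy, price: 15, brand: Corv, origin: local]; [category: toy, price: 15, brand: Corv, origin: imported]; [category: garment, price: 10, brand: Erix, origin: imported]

The common property of the 'Accepted' items is: category is book. No 'Rejected' item has it.
Accepted: [category: book, price: 14, brand: Erix, origin: imported], since category is book.
Rejected: [category: toy, price: 15, brand: Corv, origin: local], since category is toy.
Rejected: [category: toy, price: 15, brand: Corv, origin: imported], since category is toy.
Rejected: [category: garment, price: 10, brand: Erix, origin: imported], since category is garment.

Accepted, Rejected, Rejected, Rejected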